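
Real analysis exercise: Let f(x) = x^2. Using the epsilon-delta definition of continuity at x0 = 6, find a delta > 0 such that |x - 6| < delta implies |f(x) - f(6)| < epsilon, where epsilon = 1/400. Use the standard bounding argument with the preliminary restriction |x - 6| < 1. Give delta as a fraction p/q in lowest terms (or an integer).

Factor: |x^2 - (6)^2| = |x - 6| * |x + 6|.
Impose |x - 6| < 1 first. Then |x + 6| = |(x - 6) + 2*(6)| <= |x - 6| + 2*|6| < 1 + 12 = 13.
So |x^2 - (6)^2| < delta * 13.
We need delta * 13 <= 1/400, i.e. delta <= 1/400/13 = 1/5200.
Since 1/5200 < 1, this is tighter than 1; take delta = 1/5200.
So delta = 1/5200 works.

1/5200


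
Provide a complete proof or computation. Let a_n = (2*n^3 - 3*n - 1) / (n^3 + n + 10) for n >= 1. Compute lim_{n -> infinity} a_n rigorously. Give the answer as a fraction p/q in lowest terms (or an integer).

Divide numerator and denominator by n^3, the highest power:
numerator / n^3 = 2 - 3/n^2 - 1/n^3
denominator / n^3 = 1 + n^(-2) + 10/n^3
As n -> infinity, all terms of the form c/n^k (k >= 1) tend to 0.
So numerator / n^3 -> 2 and denominator / n^3 -> 1.
Therefore lim a_n = 2.

2


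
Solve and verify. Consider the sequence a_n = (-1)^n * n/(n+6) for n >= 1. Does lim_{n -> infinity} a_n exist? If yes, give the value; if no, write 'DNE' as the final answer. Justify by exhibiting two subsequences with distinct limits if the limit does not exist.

Examine the behaviour of a_n along subsequences.
a_{2k} = 2k/(2k+6) -> 1. a_{2k+1} = -(2k+1)/(2k+7) -> -1.
Since these two subsequential limits are 1 and -1, distinct, the full sequence cannot converge (a convergent sequence has all subsequences tending to the same limit). So lim a_n does not exist.

DNE


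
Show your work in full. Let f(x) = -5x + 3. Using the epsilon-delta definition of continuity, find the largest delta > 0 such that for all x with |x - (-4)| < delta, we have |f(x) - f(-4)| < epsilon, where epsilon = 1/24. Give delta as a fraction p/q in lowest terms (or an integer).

We compute f(-4) = -5*(-4) + 3 = 23.
|f(x) - f(-4)| = |-5x + 3 - (23)| = |-5(x - (-4))| = 5|x - (-4)|.
We need 5|x - (-4)| < 1/24, i.e. |x - (-4)| < 1/24 / 5 = 1/120.
So any delta <= 1/120 works. Conversely, if delta > 1/120, then x = -4 + 1/120 satisfies |x - (-4)| = 1/120 < delta but |f(x) - f(-4)| = 5 * 1/120 = 1/24, which is not < 1/24; so no larger delta works.
Hence the largest such delta is 1/120.

1/120


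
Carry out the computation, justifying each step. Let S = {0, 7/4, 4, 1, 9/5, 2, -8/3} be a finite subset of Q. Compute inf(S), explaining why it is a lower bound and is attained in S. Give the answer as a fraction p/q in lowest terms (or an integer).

S is finite, so inf(S) = min(S).
Sorted increasing:
-8/3, 0, 1, 7/4, 9/5, 2, 4
The extremum is -8/3.
For every x in S, x >= -8/3. And -8/3 is in S, so it is attained.
Therefore inf(S) = -8/3.

-8/3


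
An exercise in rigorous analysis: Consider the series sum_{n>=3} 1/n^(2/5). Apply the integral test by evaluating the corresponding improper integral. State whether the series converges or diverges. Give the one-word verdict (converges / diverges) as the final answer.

Let f(x) = x^(-2/5). Then f is positive, continuous, and decreasing on [3, infinity), so the integral test applies.
Compute the improper integral int_{3}^infinity f(x) dx:
  antiderivative F(x) = 5*x^(3/5)/3.
  As x -> infinity, F(x) -> infinity (since p = 2/5 < 1).
  So the integral diverges. By the integral test, the series diverges.

diverges


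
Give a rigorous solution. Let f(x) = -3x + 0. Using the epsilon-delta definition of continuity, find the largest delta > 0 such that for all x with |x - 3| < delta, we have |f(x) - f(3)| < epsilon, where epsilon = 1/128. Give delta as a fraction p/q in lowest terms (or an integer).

We compute f(3) = -3*(3) + 0 = -9.
|f(x) - f(3)| = |-3x + 0 - (-9)| = |-3(x - 3)| = 3|x - 3|.
We need 3|x - 3| < 1/128, i.e. |x - 3| < 1/128 / 3 = 1/384.
So any delta <= 1/384 works. Conversely, if delta > 1/384, then x = 3 + 1/384 satisfies |x - 3| = 1/384 < delta but |f(x) - f(3)| = 3 * 1/384 = 1/128, which is not < 1/128; so no larger delta works.
Hence the largest such delta is 1/384.

1/384


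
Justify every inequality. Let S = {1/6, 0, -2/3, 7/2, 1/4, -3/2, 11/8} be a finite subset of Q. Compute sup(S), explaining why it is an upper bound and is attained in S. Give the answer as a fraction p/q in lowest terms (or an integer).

S is finite, so sup(S) = max(S).
Sorted decreasing:
7/2, 11/8, 1/4, 1/6, 0, -2/3, -3/2
The extremum is 7/2.
For every x in S, x <= 7/2. And 7/2 is in S, so it is attained.
Therefore sup(S) = 7/2.

7/2


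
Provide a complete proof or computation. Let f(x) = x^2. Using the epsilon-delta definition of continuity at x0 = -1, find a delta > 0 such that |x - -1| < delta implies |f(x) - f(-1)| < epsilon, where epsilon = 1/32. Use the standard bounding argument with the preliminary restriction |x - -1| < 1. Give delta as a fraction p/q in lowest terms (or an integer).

Factor: |x^2 - (-1)^2| = |x - -1| * |x + -1|.
Impose |x - -1| < 1 first. Then |x + -1| = |(x - -1) + 2*(-1)| <= |x - -1| + 2*|-1| < 1 + 2 = 3.
So |x^2 - (-1)^2| < delta * 3.
We need delta * 3 <= 1/32, i.e. delta <= 1/32/3 = 1/96.
Since 1/96 < 1, this is tighter than 1; take delta = 1/96.
So delta = 1/96 works.

1/96


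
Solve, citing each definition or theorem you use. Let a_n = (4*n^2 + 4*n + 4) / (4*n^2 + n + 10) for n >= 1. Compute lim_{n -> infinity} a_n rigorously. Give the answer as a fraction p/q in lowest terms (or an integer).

Divide numerator and denominator by n^2, the highest power:
numerator / n^2 = 4 + 4/n + 4/n^2
denominator / n^2 = 4 + 1/n + 10/n^2
As n -> infinity, all terms of the form c/n^k (k >= 1) tend to 0.
So numerator / n^2 -> 4 and denominator / n^2 -> 4.
Therefore lim a_n = 1.

1


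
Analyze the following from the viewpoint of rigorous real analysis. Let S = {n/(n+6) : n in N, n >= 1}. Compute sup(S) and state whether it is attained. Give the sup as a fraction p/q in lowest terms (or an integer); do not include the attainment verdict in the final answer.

Analysis:
- Values: 1/7, 1/4, 1/3, 2/5, ... strictly increasing.
- Minimum is 1/7 (n=1); inf = 1/7 (attained).
- n/(n+6) = 1 - 6/(n+6) -> 1 from below as n -> infinity, and never equals 1.
- So sup = 1 (not attained).
Conclusion: sup(S) = 1, not attained in S.

1


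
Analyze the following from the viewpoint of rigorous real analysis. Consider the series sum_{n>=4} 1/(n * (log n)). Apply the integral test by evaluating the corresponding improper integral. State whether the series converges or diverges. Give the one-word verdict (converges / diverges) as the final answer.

Let f(x) = 1/(x*log(x)). Then f is positive, continuous, and decreasing on [4, infinity), so the integral test applies.
Compute the improper integral int_{4}^infinity f(x) dx:
  antiderivative F(x) = log(log(x)).
  F(x) = log(log(x)) -> infinity as x -> infinity. The integral diverges, so by the integral test, the series diverges.

diverges


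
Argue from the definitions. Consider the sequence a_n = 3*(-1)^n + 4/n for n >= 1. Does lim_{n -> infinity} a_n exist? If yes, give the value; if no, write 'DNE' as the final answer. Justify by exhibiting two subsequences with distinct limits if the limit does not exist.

Examine the behaviour of a_n along subsequences.
a_{2k} = 3 + 4/(2k) -> 3. a_{2k+1} = -3 + 4/(2k+1) -> -3.
Since these two subsequential limits are 3 and -3, distinct, the full sequence cannot converge (a convergent sequence has all subsequences tending to the same limit). So lim a_n does not exist.

DNE


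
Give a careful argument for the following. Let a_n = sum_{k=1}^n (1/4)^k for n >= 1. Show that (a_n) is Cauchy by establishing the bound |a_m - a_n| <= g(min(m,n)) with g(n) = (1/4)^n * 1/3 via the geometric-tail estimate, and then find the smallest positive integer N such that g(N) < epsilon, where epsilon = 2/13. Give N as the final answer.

For m > n >= 1: |a_m - a_n| = sum_{k=n+1}^m (1/4)^k < sum_{k=n+1}^infinity (1/4)^k = (1/4)^(n+1) / (1 - 1/4) = (1/4)^n * (1/4) * (4/3) = (1/4)^n * 1/3.
So g(n) = (1/4)^n / 3. Since g(n) -> 0, (a_n) is Cauchy.
Now solve g(N) < 2/13: (1/4)^N / 3 < 2/13 <=> 4^N > 1 / (3 * 2/13) = 13/6.
Check powers of 4: 4^0 = 1 <= 13/6, 4^1 = 4 > 13/6.
So the smallest such N is 1. Check: g(1) = 1/(3 * 4) = 1/12 < 2/13.

1


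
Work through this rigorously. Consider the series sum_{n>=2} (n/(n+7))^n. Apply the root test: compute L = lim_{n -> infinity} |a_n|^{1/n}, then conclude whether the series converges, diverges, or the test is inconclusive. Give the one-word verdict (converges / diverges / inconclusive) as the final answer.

Let a_n denote the general term. Form |a_n|^(1/n) and simplify:
|a_n|^(1/n) = n/(n + 7)
Take the limit as n -> infinity: L = 1.
Since L = 1, the root test is inconclusive. (In fact a_n = (n/(n+7))^n -> e^(-7) != 0, so the nth-term test shows divergence; but the root test itself gives no conclusion.)

inconclusive


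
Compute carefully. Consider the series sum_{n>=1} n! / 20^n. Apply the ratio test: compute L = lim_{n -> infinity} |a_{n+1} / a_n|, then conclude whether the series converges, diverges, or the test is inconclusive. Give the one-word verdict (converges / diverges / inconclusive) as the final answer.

Let a_n denote the general term. Form the ratio a_{n+1}/a_n and simplify:
a_{n+1}/a_n = n/20 + 1/20
Take the limit as n -> infinity: L = infinity.
Since L = infinity > 1 (or L = infinity), the ratio test implies the series diverges.

diverges


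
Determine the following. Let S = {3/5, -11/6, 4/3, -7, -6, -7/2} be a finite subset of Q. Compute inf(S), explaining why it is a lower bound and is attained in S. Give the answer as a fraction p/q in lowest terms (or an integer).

S is finite, so inf(S) = min(S).
Sorted increasing:
-7, -6, -7/2, -11/6, 3/5, 4/3
The extremum is -7.
For every x in S, x >= -7. And -7 is in S, so it is attained.
Therefore inf(S) = -7.

-7


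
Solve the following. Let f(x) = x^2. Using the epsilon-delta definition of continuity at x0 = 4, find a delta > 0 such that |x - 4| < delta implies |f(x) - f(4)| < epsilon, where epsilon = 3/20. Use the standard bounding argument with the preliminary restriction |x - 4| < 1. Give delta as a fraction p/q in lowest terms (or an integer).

Factor: |x^2 - (4)^2| = |x - 4| * |x + 4|.
Impose |x - 4| < 1 first. Then |x + 4| = |(x - 4) + 2*(4)| <= |x - 4| + 2*|4| < 1 + 8 = 9.
So |x^2 - (4)^2| < delta * 9.
We need delta * 9 <= 3/20, i.e. delta <= 3/20/9 = 1/60.
Since 1/60 < 1, this is tighter than 1; take delta = 1/60.
So delta = 1/60 works.

1/60


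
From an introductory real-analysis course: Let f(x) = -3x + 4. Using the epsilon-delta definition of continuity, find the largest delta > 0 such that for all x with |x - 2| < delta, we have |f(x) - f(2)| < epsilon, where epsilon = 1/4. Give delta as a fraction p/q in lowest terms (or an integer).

We compute f(2) = -3*(2) + 4 = -2.
|f(x) - f(2)| = |-3x + 4 - (-2)| = |-3(x - 2)| = 3|x - 2|.
We need 3|x - 2| < 1/4, i.e. |x - 2| < 1/4 / 3 = 1/12.
So any delta <= 1/12 works. Conversely, if delta > 1/12, then x = 2 + 1/12 satisfies |x - 2| = 1/12 < delta but |f(x) - f(2)| = 3 * 1/12 = 1/4, which is not < 1/4; so no larger delta works.
Hence the largest such delta is 1/12.

1/12


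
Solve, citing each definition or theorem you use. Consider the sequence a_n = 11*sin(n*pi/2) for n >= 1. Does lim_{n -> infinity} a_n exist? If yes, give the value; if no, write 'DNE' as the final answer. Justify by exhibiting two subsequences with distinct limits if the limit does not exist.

Examine the behaviour of a_n along subsequences.
a_{4k+1} = 11*sin(pi/2 + 2k*pi) = 11 -> 11. a_{4k+3} = 11*sin(3pi/2 + 2k*pi) = -11 -> -11.
Since these two subsequential limits are 11 and -11, distinct, the full sequence cannot converge (a convergent sequence has all subsequences tending to the same limit). So lim a_n does not exist.

DNE


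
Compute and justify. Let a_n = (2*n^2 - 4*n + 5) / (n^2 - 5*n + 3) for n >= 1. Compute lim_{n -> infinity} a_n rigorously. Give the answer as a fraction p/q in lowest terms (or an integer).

Divide numerator and denominator by n^2, the highest power:
numerator / n^2 = 2 - 4/n + 5/n^2
denominator / n^2 = 1 - 5/n + 3/n^2
As n -> infinity, all terms of the form c/n^k (k >= 1) tend to 0.
So numerator / n^2 -> 2 and denominator / n^2 -> 1.
Therefore lim a_n = 2.

2


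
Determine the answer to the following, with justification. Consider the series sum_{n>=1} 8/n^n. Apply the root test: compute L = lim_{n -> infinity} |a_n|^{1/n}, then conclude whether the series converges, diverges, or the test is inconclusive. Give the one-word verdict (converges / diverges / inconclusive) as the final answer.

Let a_n denote the general term. Form |a_n|^(1/n) and simplify:
|a_n|^(1/n) = 2^(3/n)/n
Take the limit as n -> infinity: L = 0.
Since L = 0 < 1, the root test implies convergence.

converges


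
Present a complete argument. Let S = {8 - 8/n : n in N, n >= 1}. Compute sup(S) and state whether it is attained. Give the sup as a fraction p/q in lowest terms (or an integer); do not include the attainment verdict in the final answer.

Analysis:
- Values: 0, 4, 16/3, 6, ... strictly increasing.
- Minimum is 0 (n=1); inf = 0 (attained).
- 8 - 8/n -> 8 from below; sup = 8, not attained.
Conclusion: sup(S) = 8, not attained in S.

8


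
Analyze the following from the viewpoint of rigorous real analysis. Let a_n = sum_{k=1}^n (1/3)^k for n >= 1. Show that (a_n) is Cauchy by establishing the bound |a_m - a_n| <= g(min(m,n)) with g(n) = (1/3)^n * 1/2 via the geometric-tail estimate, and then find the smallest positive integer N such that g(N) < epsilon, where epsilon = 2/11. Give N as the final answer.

For m > n >= 1: |a_m - a_n| = sum_{k=n+1}^m (1/3)^k < sum_{k=n+1}^infinity (1/3)^k = (1/3)^(n+1) / (1 - 1/3) = (1/3)^n * (1/3) * (3/2) = (1/3)^n * 1/2.
So g(n) = (1/3)^n / 2. Since g(n) -> 0, (a_n) is Cauchy.
Now solve g(N) < 2/11: (1/3)^N / 2 < 2/11 <=> 3^N > 1 / (2 * 2/11) = 11/4.
Check powers of 3: 3^0 = 1 <= 11/4, 3^1 = 3 > 11/4.
So the smallest such N is 1. Check: g(1) = 1/(2 * 3) = 1/6 < 2/11.

1


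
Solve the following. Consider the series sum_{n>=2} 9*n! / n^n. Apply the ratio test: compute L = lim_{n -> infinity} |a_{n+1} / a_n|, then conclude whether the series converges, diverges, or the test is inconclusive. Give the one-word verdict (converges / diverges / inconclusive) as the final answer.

Let a_n denote the general term. Form the ratio a_{n+1}/a_n and simplify:
a_{n+1}/a_n = (n/(n + 1))^n
Take the limit as n -> infinity: L = exp(-1).
Since L = exp(-1) < 1, the ratio test implies the series converges.

converges


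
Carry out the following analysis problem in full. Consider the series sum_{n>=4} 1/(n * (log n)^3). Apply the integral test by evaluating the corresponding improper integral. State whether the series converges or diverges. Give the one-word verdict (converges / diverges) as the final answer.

Let f(x) = 1/(x*log(x)^3). Then f is positive, continuous, and decreasing on [4, infinity), so the integral test applies.
Compute the improper integral int_{4}^infinity f(x) dx:
  antiderivative F(x) = -1/(2*log(x)^2).
  F(x) -> 0 as x -> infinity.  int = 0 - F(4) = 1/(2*log(4)^2) < infinity. By the integral test, the series converges.

converges


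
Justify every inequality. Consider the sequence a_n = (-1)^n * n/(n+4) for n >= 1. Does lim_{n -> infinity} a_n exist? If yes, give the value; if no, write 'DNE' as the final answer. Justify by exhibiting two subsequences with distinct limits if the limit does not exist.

Examine the behaviour of a_n along subsequences.
a_{2k} = 2k/(2k+4) -> 1. a_{2k+1} = -(2k+1)/(2k+5) -> -1.
Since these two subsequential limits are 1 and -1, distinct, the full sequence cannot converge (a convergent sequence has all subsequences tending to the same limit). So lim a_n does not exist.

DNE


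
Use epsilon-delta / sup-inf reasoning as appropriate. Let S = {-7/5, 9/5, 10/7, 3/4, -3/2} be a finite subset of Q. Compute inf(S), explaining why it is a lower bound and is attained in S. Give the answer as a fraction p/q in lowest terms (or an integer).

S is finite, so inf(S) = min(S).
Sorted increasing:
-3/2, -7/5, 3/4, 10/7, 9/5
The extremum is -3/2.
For every x in S, x >= -3/2. And -3/2 is in S, so it is attained.
Therefore inf(S) = -3/2.

-3/2


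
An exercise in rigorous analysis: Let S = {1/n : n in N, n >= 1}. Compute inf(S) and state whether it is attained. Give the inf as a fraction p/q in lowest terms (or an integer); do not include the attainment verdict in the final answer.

Analysis:
- Values: 1, 1/2, 1/3, 1/4, ... strictly decreasing.
- The maximum is 1 (n=1); sup = 1 (attained).
- The set is bounded below by 0; 1/n -> 0 so 0 is the greatest lower bound.
- 0 is not in the set, so inf = 0 is not attained.
Conclusion: inf(S) = 0, not attained in S.

0


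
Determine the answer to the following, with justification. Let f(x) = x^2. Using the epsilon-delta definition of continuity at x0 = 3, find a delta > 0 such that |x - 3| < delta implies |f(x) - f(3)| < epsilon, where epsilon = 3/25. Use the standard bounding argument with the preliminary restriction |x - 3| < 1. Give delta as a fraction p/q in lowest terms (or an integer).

Factor: |x^2 - (3)^2| = |x - 3| * |x + 3|.
Impose |x - 3| < 1 first. Then |x + 3| = |(x - 3) + 2*(3)| <= |x - 3| + 2*|3| < 1 + 6 = 7.
So |x^2 - (3)^2| < delta * 7.
We need delta * 7 <= 3/25, i.e. delta <= 3/25/7 = 3/175.
Since 3/175 < 1, this is tighter than 1; take delta = 3/175.
So delta = 3/175 works.

3/175


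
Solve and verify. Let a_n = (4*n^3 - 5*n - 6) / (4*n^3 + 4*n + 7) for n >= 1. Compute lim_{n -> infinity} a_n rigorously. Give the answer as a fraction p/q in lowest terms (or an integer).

Divide numerator and denominator by n^3, the highest power:
numerator / n^3 = 4 - 5/n^2 - 6/n^3
denominator / n^3 = 4 + 4/n^2 + 7/n^3
As n -> infinity, all terms of the form c/n^k (k >= 1) tend to 0.
So numerator / n^3 -> 4 and denominator / n^3 -> 4.
Therefore lim a_n = 1.

1


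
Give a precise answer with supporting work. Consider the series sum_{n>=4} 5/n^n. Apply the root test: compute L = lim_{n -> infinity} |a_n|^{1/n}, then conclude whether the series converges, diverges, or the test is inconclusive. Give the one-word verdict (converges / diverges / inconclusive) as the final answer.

Let a_n denote the general term. Form |a_n|^(1/n) and simplify:
|a_n|^(1/n) = 5^(1/n)/n
Take the limit as n -> infinity: L = 0.
Since L = 0 < 1, the root test implies convergence.

converges


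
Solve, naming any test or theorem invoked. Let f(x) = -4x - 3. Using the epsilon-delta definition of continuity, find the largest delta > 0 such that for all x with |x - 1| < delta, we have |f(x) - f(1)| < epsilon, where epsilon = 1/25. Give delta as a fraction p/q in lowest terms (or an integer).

We compute f(1) = -4*(1) - 3 = -7.
|f(x) - f(1)| = |-4x - 3 - (-7)| = |-4(x - 1)| = 4|x - 1|.
We need 4|x - 1| < 1/25, i.e. |x - 1| < 1/25 / 4 = 1/100.
So any delta <= 1/100 works. Conversely, if delta > 1/100, then x = 1 + 1/100 satisfies |x - 1| = 1/100 < delta but |f(x) - f(1)| = 4 * 1/100 = 1/25, which is not < 1/25; so no larger delta works.
Hence the largest such delta is 1/100.

1/100


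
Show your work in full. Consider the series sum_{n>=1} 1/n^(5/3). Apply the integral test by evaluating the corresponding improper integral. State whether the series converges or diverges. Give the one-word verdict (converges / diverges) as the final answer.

Let f(x) = x^(-5/3). Then f is positive, continuous, and decreasing on [1, infinity), so the integral test applies.
Compute the improper integral int_{1}^infinity f(x) dx:
  antiderivative F(x) = -3/(2*x^(2/3)).
  As x -> infinity, F(x) -> 0 (since p = 5/3 > 1).
  So int = F(infinity) - F(1) = 0 - (-3/2) = 3/2.
  Finite, so by the integral test, the series converges.

converges


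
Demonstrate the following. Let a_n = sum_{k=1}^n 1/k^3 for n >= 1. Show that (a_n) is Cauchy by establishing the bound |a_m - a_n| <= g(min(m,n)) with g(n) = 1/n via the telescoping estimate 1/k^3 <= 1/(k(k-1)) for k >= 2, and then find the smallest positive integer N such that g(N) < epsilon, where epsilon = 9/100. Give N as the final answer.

For m > n >= 1: |a_m - a_n| = sum_{k=n+1}^m 1/k^3.
Use 1/k^3 <= 1/(k(k-1)) = 1/(k-1) - 1/k for k >= 2 (which holds since k^3 >= k^2 >= k(k-1) for k >= 2):
sum_{k=n+1}^m 1/k^3 <= sum_{k=n+1}^m (1/(k-1) - 1/k) = 1/n - 1/m <= 1/n.
By symmetry the same bound holds with n,m swapped, so |a_m - a_n| <= 1/min(m,n) = g(min(m,n)). Since g(n) -> 0, (a_n) is Cauchy.
Now solve g(N) < 9/100: 1/N < 9/100 <=> N > 1/(9/100) = 100/9.
The smallest integer strictly greater than 100/9 is N = 12.
Check: g(12) = 1/12 < 9/100; g(11) = 1/11 >= 9/100. So N = 12.

12


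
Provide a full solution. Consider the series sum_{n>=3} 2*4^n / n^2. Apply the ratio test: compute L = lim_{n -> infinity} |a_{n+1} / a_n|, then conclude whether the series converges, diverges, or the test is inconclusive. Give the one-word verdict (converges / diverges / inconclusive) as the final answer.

Let a_n denote the general term. Form the ratio a_{n+1}/a_n and simplify:
a_{n+1}/a_n = 4*n^2/(n + 1)^2
Take the limit as n -> infinity: L = 4.
Since L = 4 > 1 (or L = infinity), the ratio test implies the series diverges.

diverges


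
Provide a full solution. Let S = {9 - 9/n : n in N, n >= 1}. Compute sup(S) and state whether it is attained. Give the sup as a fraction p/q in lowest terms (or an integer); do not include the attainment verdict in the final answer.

Analysis:
- Values: 0, 9/2, 6, 27/4, ... strictly increasing.
- Minimum is 0 (n=1); inf = 0 (attained).
- 9 - 9/n -> 9 from below; sup = 9, not attained.
Conclusion: sup(S) = 9, not attained in S.

9


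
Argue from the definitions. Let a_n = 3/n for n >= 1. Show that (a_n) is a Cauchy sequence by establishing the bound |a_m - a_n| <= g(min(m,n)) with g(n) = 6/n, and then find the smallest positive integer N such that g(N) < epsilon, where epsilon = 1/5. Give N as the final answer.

For any m, n >= 1, by the triangle inequality:
|a_m - a_n| = |3/m - 3/n| <= 3*1/m + 3*1/n <= 6/min(m,n).
So g(n) = 6/n bounds the Cauchy difference. Since g(n) -> 0, (a_n) is Cauchy.
Now solve g(N) < 1/5: 6/N < 1/5 <=> N > 6 / (1/5) = 30.
The smallest integer strictly greater than 30 is N = 31.
Check: g(31) = 6/31 = 6/31 < 1/5; g(30) = 1/5 >= 1/5. So N = 31.

31


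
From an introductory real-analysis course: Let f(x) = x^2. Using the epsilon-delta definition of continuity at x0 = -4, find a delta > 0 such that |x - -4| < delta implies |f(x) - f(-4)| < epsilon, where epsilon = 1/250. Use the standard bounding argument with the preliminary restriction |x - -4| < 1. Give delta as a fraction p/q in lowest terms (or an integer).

Factor: |x^2 - (-4)^2| = |x - -4| * |x + -4|.
Impose |x - -4| < 1 first. Then |x + -4| = |(x - -4) + 2*(-4)| <= |x - -4| + 2*|-4| < 1 + 8 = 9.
So |x^2 - (-4)^2| < delta * 9.
We need delta * 9 <= 1/250, i.e. delta <= 1/250/9 = 1/2250.
Since 1/2250 < 1, this is tighter than 1; take delta = 1/2250.
So delta = 1/2250 works.

1/2250


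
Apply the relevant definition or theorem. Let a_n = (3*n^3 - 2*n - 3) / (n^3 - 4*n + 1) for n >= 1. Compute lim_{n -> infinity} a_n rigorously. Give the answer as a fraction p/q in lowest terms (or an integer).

Divide numerator and denominator by n^3, the highest power:
numerator / n^3 = 3 - 2/n^2 - 3/n^3
denominator / n^3 = 1 - 4/n^2 + n^(-3)
As n -> infinity, all terms of the form c/n^k (k >= 1) tend to 0.
So numerator / n^3 -> 3 and denominator / n^3 -> 1.
Therefore lim a_n = 3.

3


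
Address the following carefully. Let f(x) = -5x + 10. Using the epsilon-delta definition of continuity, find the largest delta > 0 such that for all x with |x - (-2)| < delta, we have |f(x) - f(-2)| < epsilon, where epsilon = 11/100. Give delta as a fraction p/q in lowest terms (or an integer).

We compute f(-2) = -5*(-2) + 10 = 20.
|f(x) - f(-2)| = |-5x + 10 - (20)| = |-5(x - (-2))| = 5|x - (-2)|.
We need 5|x - (-2)| < 11/100, i.e. |x - (-2)| < 11/100 / 5 = 11/500.
So any delta <= 11/500 works. Conversely, if delta > 11/500, then x = -2 + 11/500 satisfies |x - (-2)| = 11/500 < delta but |f(x) - f(-2)| = 5 * 11/500 = 11/100, which is not < 11/100; so no larger delta works.
Hence the largest such delta is 11/500.

11/500


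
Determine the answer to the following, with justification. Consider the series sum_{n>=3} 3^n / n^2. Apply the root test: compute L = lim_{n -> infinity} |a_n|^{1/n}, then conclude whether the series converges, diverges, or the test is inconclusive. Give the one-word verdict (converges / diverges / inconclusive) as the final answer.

Let a_n denote the general term. Form |a_n|^(1/n) and simplify:
|a_n|^(1/n) = 3/n^(2/n)
Take the limit as n -> infinity: L = 3.
Since L = 3 > 1, the root test implies divergence.

diverges


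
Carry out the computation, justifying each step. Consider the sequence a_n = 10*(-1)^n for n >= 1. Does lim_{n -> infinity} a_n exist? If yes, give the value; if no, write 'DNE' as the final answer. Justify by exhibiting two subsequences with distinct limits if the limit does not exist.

Examine the behaviour of a_n along subsequences.
Even-n subsequence a_{2k} = 10 -> 10. Odd-n subsequence a_{2k+1} = -10 -> -10.
Since these two subsequential limits are 10 and -10, distinct, the full sequence cannot converge (a convergent sequence has all subsequences tending to the same limit). So lim a_n does not exist.

DNE


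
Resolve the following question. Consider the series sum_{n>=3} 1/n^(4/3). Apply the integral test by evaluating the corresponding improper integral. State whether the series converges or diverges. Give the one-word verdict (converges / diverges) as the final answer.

Let f(x) = x^(-4/3). Then f is positive, continuous, and decreasing on [3, infinity), so the integral test applies.
Compute the improper integral int_{3}^infinity f(x) dx:
  antiderivative F(x) = -3/x^(1/3).
  As x -> infinity, F(x) -> 0 (since p = 4/3 > 1).
  So int = F(infinity) - F(3) = 0 - (-3^(2/3)) = 3^(2/3).
  Finite, so by the integral test, the series converges.

converges


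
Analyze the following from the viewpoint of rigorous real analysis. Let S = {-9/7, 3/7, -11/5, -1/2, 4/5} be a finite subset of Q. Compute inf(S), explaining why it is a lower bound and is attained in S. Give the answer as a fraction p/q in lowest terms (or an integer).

S is finite, so inf(S) = min(S).
Sorted increasing:
-11/5, -9/7, -1/2, 3/7, 4/5
The extremum is -11/5.
For every x in S, x >= -11/5. And -11/5 is in S, so it is attained.
Therefore inf(S) = -11/5.

-11/5


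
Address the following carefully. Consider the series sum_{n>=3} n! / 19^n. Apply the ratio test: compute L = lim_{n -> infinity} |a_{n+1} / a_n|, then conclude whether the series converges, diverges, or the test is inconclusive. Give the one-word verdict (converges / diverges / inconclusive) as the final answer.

Let a_n denote the general term. Form the ratio a_{n+1}/a_n and simplify:
a_{n+1}/a_n = n/19 + 1/19
Take the limit as n -> infinity: L = infinity.
Since L = infinity > 1 (or L = infinity), the ratio test implies the series diverges.

diverges


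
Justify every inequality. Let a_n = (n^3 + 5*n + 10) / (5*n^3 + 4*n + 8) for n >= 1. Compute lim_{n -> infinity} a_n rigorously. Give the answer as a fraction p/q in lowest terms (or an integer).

Divide numerator and denominator by n^3, the highest power:
numerator / n^3 = 1 + 5/n^2 + 10/n^3
denominator / n^3 = 5 + 4/n^2 + 8/n^3
As n -> infinity, all terms of the form c/n^k (k >= 1) tend to 0.
So numerator / n^3 -> 1 and denominator / n^3 -> 5.
Therefore lim a_n = 1/5.

1/5


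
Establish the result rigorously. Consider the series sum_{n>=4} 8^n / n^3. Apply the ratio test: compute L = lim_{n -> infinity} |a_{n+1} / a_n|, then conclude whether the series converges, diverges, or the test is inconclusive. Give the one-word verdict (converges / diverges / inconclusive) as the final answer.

Let a_n denote the general term. Form the ratio a_{n+1}/a_n and simplify:
a_{n+1}/a_n = 8*n^3/(n + 1)^3
Take the limit as n -> infinity: L = 8.
Since L = 8 > 1 (or L = infinity), the ratio test implies the series diverges.

diverges


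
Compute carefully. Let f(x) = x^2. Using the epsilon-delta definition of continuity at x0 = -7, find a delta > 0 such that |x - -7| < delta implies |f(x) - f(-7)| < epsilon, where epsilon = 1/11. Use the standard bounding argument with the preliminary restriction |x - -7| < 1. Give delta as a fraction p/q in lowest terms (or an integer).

Factor: |x^2 - (-7)^2| = |x - -7| * |x + -7|.
Impose |x - -7| < 1 first. Then |x + -7| = |(x - -7) + 2*(-7)| <= |x - -7| + 2*|-7| < 1 + 14 = 15.
So |x^2 - (-7)^2| < delta * 15.
We need delta * 15 <= 1/11, i.e. delta <= 1/11/15 = 1/165.
Since 1/165 < 1, this is tighter than 1; take delta = 1/165.
So delta = 1/165 works.

1/165


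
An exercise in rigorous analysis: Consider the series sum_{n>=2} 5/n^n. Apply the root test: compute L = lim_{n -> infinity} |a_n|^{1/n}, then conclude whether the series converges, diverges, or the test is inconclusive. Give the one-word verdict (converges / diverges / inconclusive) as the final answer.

Let a_n denote the general term. Form |a_n|^(1/n) and simplify:
|a_n|^(1/n) = 5^(1/n)/n
Take the limit as n -> infinity: L = 0.
Since L = 0 < 1, the root test implies convergence.

converges


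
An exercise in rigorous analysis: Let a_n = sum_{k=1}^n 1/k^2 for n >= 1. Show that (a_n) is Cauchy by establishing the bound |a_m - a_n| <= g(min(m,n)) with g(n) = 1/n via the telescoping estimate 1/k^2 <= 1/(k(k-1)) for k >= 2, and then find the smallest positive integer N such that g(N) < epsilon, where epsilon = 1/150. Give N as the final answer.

For m > n >= 1: |a_m - a_n| = sum_{k=n+1}^m 1/k^2.
Use 1/k^2 <= 1/(k(k-1)) = 1/(k-1) - 1/k for k >= 2:
sum_{k=n+1}^m 1/k^2 <= sum_{k=n+1}^m (1/(k-1) - 1/k) = 1/n - 1/m <= 1/n.
By symmetry the same bound holds with n,m swapped, so |a_m - a_n| <= 1/min(m,n) = g(min(m,n)). Since g(n) -> 0, (a_n) is Cauchy.
Now solve g(N) < 1/150: 1/N < 1/150 <=> N > 1/(1/150) = 150.
The smallest integer strictly greater than 150 is N = 151.
Check: g(151) = 1/151 < 1/150; g(150) = 1/150 >= 1/150. So N = 151.

151


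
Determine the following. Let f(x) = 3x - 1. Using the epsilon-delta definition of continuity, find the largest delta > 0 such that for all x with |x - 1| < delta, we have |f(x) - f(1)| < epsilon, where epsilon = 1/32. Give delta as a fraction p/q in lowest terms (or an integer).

We compute f(1) = 3*(1) - 1 = 2.
|f(x) - f(1)| = |3x - 1 - (2)| = |3(x - 1)| = 3|x - 1|.
We need 3|x - 1| < 1/32, i.e. |x - 1| < 1/32 / 3 = 1/96.
So any delta <= 1/96 works. Conversely, if delta > 1/96, then x = 1 + 1/96 satisfies |x - 1| = 1/96 < delta but |f(x) - f(1)| = 3 * 1/96 = 1/32, which is not < 1/32; so no larger delta works.
Hence the largest such delta is 1/96.

1/96


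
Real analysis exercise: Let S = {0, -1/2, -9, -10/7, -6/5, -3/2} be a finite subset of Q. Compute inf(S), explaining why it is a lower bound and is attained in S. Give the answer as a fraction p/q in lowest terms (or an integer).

S is finite, so inf(S) = min(S).
Sorted increasing:
-9, -3/2, -10/7, -6/5, -1/2, 0
The extremum is -9.
For every x in S, x >= -9. And -9 is in S, so it is attained.
Therefore inf(S) = -9.

-9


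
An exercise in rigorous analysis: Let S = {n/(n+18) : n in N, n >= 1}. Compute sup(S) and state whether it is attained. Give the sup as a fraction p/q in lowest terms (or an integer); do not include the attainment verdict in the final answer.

Analysis:
- Values: 1/19, 1/10, 1/7, 2/11, ... strictly increasing.
- Minimum is 1/19 (n=1); inf = 1/19 (attained).
- n/(n+18) = 1 - 18/(n+18) -> 1 from below as n -> infinity, and never equals 1.
- So sup = 1 (not attained).
Conclusion: sup(S) = 1, not attained in S.

1


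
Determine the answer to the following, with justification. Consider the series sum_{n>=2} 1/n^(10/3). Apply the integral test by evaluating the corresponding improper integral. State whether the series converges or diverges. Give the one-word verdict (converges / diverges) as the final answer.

Let f(x) = x^(-10/3). Then f is positive, continuous, and decreasing on [2, infinity), so the integral test applies.
Compute the improper integral int_{2}^infinity f(x) dx:
  antiderivative F(x) = -3/(7*x^(7/3)).
  As x -> infinity, F(x) -> 0 (since p = 10/3 > 1).
  So int = F(infinity) - F(2) = 0 - (-3*2^(2/3)/56) = 3*2^(2/3)/56.
  Finite, so by the integral test, the series converges.

converges


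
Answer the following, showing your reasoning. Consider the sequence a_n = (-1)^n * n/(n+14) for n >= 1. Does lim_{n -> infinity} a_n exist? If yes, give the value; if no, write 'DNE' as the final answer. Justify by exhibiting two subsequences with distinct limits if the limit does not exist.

Examine the behaviour of a_n along subsequences.
a_{2k} = 2k/(2k+14) -> 1. a_{2k+1} = -(2k+1)/(2k+15) -> -1.
Since these two subsequential limits are 1 and -1, distinct, the full sequence cannot converge (a convergent sequence has all subsequences tending to the same limit). So lim a_n does not exist.

DNE


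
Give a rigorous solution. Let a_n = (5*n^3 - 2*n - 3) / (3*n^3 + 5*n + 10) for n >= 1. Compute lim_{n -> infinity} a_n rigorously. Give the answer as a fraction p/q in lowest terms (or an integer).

Divide numerator and denominator by n^3, the highest power:
numerator / n^3 = 5 - 2/n^2 - 3/n^3
denominator / n^3 = 3 + 5/n^2 + 10/n^3
As n -> infinity, all terms of the form c/n^k (k >= 1) tend to 0.
So numerator / n^3 -> 5 and denominator / n^3 -> 3.
Therefore lim a_n = 5/3.

5/3


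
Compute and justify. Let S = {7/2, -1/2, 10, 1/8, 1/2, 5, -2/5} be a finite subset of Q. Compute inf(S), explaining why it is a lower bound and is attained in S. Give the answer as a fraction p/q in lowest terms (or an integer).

S is finite, so inf(S) = min(S).
Sorted increasing:
-1/2, -2/5, 1/8, 1/2, 7/2, 5, 10
The extremum is -1/2.
For every x in S, x >= -1/2. And -1/2 is in S, so it is attained.
Therefore inf(S) = -1/2.

-1/2


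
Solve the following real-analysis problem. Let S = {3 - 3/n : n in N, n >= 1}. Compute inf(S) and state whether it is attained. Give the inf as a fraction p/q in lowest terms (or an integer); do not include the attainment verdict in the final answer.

Analysis:
- Values: 0, 3/2, 2, 9/4, ... strictly increasing.
- Minimum is 0 (n=1); inf = 0 (attained).
- 3 - 3/n -> 3 from below; sup = 3, not attained.
Conclusion: inf(S) = 0, attained in S.

0


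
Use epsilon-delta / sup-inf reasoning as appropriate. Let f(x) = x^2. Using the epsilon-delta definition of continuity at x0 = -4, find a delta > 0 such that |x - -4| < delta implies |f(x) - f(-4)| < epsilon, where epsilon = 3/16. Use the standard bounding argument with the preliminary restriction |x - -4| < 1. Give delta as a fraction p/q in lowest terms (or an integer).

Factor: |x^2 - (-4)^2| = |x - -4| * |x + -4|.
Impose |x - -4| < 1 first. Then |x + -4| = |(x - -4) + 2*(-4)| <= |x - -4| + 2*|-4| < 1 + 8 = 9.
So |x^2 - (-4)^2| < delta * 9.
We need delta * 9 <= 3/16, i.e. delta <= 3/16/9 = 1/48.
Since 1/48 < 1, this is tighter than 1; take delta = 1/48.
So delta = 1/48 works.

1/48


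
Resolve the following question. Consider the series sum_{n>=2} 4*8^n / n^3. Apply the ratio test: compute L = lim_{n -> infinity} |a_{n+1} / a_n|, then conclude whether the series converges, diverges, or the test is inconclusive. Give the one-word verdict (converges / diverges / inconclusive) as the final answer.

Let a_n denote the general term. Form the ratio a_{n+1}/a_n and simplify:
a_{n+1}/a_n = 8*n^3/(n + 1)^3
Take the limit as n -> infinity: L = 8.
Since L = 8 > 1 (or L = infinity), the ratio test implies the series diverges.

diverges


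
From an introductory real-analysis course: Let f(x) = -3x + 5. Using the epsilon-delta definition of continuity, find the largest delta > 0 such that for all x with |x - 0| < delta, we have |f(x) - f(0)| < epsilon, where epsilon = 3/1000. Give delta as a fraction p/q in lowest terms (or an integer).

We compute f(0) = -3*(0) + 5 = 5.
|f(x) - f(0)| = |-3x + 5 - (5)| = |-3(x - 0)| = 3|x - 0|.
We need 3|x - 0| < 3/1000, i.e. |x - 0| < 3/1000 / 3 = 1/1000.
So any delta <= 1/1000 works. Conversely, if delta > 1/1000, then x = 0 + 1/1000 satisfies |x - 0| = 1/1000 < delta but |f(x) - f(0)| = 3 * 1/1000 = 3/1000, which is not < 3/1000; so no larger delta works.
Hence the largest such delta is 1/1000.

1/1000


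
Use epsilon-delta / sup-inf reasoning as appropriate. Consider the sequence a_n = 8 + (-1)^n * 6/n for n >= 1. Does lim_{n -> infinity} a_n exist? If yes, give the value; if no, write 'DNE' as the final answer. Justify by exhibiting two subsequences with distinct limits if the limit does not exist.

Examine the behaviour of a_n along subsequences.
Even-n subsequence a_{2k} = 8 + 6/(2k) -> 8. Odd-n subsequence a_{2k+1} = 8 - 6/(2k+1) -> 8. Both tend to 8, which suggests the limit is 8; verify directly.
|a_n - 8| = |(-1)^n * 6/n| = 6/n for every n >= 1.
Given epsilon > 0, choose a positive integer N > 6/epsilon. Then for all n >= N, |a_n - 8| = 6/n <= 6/N < epsilon.
So by the definition of the limit, lim a_n exists and equals 8.

8


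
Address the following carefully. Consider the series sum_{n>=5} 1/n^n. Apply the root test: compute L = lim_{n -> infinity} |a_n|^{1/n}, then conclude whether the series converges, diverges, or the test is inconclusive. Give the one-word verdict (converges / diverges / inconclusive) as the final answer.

Let a_n denote the general term. Form |a_n|^(1/n) and simplify:
|a_n|^(1/n) = 1/n
Take the limit as n -> infinity: L = 0.
Since L = 0 < 1, the root test implies convergence.

converges


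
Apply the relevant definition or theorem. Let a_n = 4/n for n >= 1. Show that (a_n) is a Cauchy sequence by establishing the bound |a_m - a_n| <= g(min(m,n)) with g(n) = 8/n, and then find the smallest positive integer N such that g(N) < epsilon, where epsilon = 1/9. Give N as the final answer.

For any m, n >= 1, by the triangle inequality:
|a_m - a_n| = |4/m - 4/n| <= 4*1/m + 4*1/n <= 8/min(m,n).
So g(n) = 8/n bounds the Cauchy difference. Since g(n) -> 0, (a_n) is Cauchy.
Now solve g(N) < 1/9: 8/N < 1/9 <=> N > 8 / (1/9) = 72.
The smallest integer strictly greater than 72 is N = 73.
Check: g(73) = 8/73 = 8/73 < 1/9; g(72) = 1/9 >= 1/9. So N = 73.

73


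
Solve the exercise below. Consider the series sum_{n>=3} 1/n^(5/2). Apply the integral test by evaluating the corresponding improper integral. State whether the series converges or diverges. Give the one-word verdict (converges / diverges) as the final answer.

Let f(x) = x^(-5/2). Then f is positive, continuous, and decreasing on [3, infinity), so the integral test applies.
Compute the improper integral int_{3}^infinity f(x) dx:
  antiderivative F(x) = -2/(3*x^(3/2)).
  As x -> infinity, F(x) -> 0 (since p = 5/2 > 1).
  So int = F(infinity) - F(3) = 0 - (-2*sqrt(3)/27) = 2*sqrt(3)/27.
  Finite, so by the integral test, the series converges.

converges


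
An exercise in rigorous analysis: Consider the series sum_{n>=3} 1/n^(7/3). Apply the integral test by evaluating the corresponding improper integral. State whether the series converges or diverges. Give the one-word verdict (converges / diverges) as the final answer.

Let f(x) = x^(-7/3). Then f is positive, continuous, and decreasing on [3, infinity), so the integral test applies.
Compute the improper integral int_{3}^infinity f(x) dx:
  antiderivative F(x) = -3/(4*x^(4/3)).
  As x -> infinity, F(x) -> 0 (since p = 7/3 > 1).
  So int = F(infinity) - F(3) = 0 - (-3^(2/3)/12) = 3^(2/3)/12.
  Finite, so by the integral test, the series converges.

converges


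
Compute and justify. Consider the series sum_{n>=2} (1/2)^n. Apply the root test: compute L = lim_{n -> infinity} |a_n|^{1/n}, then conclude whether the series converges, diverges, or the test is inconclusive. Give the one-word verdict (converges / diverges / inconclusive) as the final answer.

Let a_n denote the general term. Form |a_n|^(1/n) and simplify:
|a_n|^(1/n) = 1/2
Take the limit as n -> infinity: L = 1/2.
Since L = 1/2 < 1, the root test implies convergence.

converges
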